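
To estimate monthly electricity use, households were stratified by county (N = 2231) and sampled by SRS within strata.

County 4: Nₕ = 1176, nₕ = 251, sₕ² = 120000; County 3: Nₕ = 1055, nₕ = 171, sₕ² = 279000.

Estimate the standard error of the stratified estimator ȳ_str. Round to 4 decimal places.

20.2534

Var(ȳ_str) = Σₕ Wₕ²(1 − fₕ)sₕ²/nₕ with Wₕ = Nₕ/N, N = 2231.
County 4: Wₕ = 0.52711788; term = 0.52711788²·(1 − 0.21343537)·120000/251 = 104.48584.
County 3: Wₕ = 0.47288212; term = 0.47288212²·(1 − 0.16208531)·279000/171 = 305.71284.
Sum = 410.19868.
SE = √(410.19868) = 20.2534.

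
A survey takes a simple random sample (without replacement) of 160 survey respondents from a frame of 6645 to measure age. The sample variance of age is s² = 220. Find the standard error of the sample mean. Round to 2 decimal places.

1.16

Under SRS without replacement, Var(ȳ) = (1 − f)·s²/n with f = n/N = 160/6645 = 0.02407825.
Var(ȳ) = (1 − 0.02407825)·220/160 = 0.97592175·1.375 = 1.3418924.
SE(ȳ) = √(1.3418924) = 1.16.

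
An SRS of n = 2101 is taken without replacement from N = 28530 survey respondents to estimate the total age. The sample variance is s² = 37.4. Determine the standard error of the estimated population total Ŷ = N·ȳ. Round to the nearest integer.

3664

Var(Ŷ) = N²·Var(ȳ) = N²·(1 − n/N)·s²/n.
f = 2101/28530 = 0.07364178; Var(ȳ) = 0.92635822·37.4/2101 = 0.016490146.
Var(Ŷ) = 28530² · 0.016490146 = 1.3422334 × 10^7.
SE(Ŷ) = √(1.3422334 × 10^7) = 3664.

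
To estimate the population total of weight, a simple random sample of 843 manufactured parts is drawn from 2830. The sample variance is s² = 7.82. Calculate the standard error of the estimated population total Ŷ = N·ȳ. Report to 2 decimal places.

228.39

Var(Ŷ) = N²·Var(ȳ) = N²·(1 − n/N)·s²/n.
f = 843/2830 = 0.29787986; Var(ȳ) = 0.70212014·7.82/843 = 0.0065131429.
Var(Ŷ) = 2830² · 0.0065131429 = 52163.11.
SE(Ŷ) = √(52163.11) = 228.39.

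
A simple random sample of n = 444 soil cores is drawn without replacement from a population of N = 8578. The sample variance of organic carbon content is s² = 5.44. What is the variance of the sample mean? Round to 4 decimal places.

0.0116

Under SRS without replacement, Var(ȳ) = (1 − f)·s²/n with f = n/N = 444/8578 = 0.05176032.
Var(ȳ) = (1 − 0.05176032)·5.44/444 = 0.94823968·0.012252252 = 0.011618072.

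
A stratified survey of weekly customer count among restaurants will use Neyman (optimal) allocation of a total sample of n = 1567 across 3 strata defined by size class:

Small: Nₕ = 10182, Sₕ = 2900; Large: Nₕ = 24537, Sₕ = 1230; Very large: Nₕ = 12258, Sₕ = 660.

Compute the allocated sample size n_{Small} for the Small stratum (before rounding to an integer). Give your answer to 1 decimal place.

682.5

Neyman allocation: nₕ = n·NₕSₕ / Σⱼ NⱼSⱼ.
Σ NⱼSⱼ = 10182·2900 + 24537·1230 + 12258·660 = 6.779859 × 10^7.
n_{Small} = 1567·10182·2900 / (6.779859 × 10^7) = 682.5.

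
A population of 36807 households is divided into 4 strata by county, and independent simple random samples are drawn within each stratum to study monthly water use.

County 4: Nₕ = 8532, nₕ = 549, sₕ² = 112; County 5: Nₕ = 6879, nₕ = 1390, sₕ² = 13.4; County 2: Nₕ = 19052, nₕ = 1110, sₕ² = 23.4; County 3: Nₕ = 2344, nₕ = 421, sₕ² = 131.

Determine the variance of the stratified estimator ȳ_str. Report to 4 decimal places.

0.0169

Var(ȳ_str) = Σₕ Wₕ²(1 − fₕ)sₕ²/nₕ with Wₕ = Nₕ/N, N = 36807.
County 4: Wₕ = 0.23180373; term = 0.23180373²·(1 − 0.06434599)·112/549 = 0.010256562.
County 5: Wₕ = 0.18689380; term = 0.18689380²·(1 − 0.20206425)·13.4/1390 = 2.6868764 × 10^-4.
County 2: Wₕ = 0.51761893; term = 0.51761893²·(1 − 0.05826160)·23.4/1110 = 0.005319165.
County 3: Wₕ = 0.06368354; term = 0.06368354²·(1 − 0.17960751)·131/421 = 0.0010352977.
Sum = 0.016879712.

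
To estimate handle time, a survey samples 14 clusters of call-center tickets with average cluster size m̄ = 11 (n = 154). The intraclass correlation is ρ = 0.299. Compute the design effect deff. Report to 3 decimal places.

3.990

deff = 1 + (11 − 1)·0.299 = 1 + 2.99 = 3.99.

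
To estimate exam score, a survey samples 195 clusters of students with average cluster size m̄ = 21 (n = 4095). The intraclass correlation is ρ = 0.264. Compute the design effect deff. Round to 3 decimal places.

6.280

deff = 1 + (21 − 1)·0.264 = 1 + 5.28 = 6.28.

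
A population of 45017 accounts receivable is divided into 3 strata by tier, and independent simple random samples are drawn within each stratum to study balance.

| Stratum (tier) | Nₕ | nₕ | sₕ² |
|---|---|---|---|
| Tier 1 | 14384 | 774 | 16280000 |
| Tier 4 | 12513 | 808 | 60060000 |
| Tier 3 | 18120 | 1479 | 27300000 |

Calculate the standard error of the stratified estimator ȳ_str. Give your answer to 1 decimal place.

Var(ȳ_str) = Σₕ Wₕ²(1 − fₕ)sₕ²/nₕ with Wₕ = Nₕ/N, N = 45017.
Tier 1: Wₕ = 0.31952374; term = 0.31952374²·(1 − 0.05380979)·16280000/774 = 2031.8804.
Tier 4: Wₕ = 0.27796166; term = 0.27796166²·(1 − 0.06457284)·60060000/808 = 5372.2193.
Tier 3: Wₕ = 0.40251461; term = 0.40251461²·(1 − 0.08162252)·27300000/1479 = 2746.4961.
Sum = 10150.596.
SE = √(10150.596) = 100.8.

100.8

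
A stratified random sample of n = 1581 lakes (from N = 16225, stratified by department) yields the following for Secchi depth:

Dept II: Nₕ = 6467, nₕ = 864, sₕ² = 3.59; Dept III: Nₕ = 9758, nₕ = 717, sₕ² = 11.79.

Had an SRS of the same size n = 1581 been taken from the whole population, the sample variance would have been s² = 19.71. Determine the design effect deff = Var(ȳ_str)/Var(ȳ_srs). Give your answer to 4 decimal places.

0.5406

Var(ȳ_str) = Σ Wₕ²(1−fₕ)sₕ²/nₕ with Wₕ = Nₕ/16225:
  Dept II: (6467/16225)²·(1−864/6467)·3.59/864 = 5.7191933 × 10^-4
  Dept III: (9758/16225)²·(1−717/9758)·11.79/717 = 0.0055106461
  → Var(ȳ_str) = 0.0060825654.
Var(ȳ_srs) = (1 − 1581/16225)·19.71/1581 = 0.011252001.
deff = 0.0060825654 / 0.011252001 = 0.5406.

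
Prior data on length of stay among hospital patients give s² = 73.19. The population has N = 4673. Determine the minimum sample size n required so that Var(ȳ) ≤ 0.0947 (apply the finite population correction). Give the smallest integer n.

Without fpc, n₀ = s²/D = 73.19/0.0947 = 772.8617.
With fpc, (1 − n/N)·s²/n ≤ D requires n ≥ n₀/(1 + n₀/N) = 772.8617/(1 + 772.8617/4673) = 663.1793.
Rounding up, n = 664.

664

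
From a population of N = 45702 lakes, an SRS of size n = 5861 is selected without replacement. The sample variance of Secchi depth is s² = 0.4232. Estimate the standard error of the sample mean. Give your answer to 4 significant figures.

0.007934

Under SRS without replacement, Var(ȳ) = (1 − f)·s²/n with f = n/N = 5861/45702 = 0.12824384.
Var(ȳ) = (1 − 0.12824384)·0.4232/5861 = 0.87175616·7.2206108 × 10^-5 = 6.294612 × 10^-5.
SE(ȳ) = √(6.294612 × 10^-5) = 0.007934.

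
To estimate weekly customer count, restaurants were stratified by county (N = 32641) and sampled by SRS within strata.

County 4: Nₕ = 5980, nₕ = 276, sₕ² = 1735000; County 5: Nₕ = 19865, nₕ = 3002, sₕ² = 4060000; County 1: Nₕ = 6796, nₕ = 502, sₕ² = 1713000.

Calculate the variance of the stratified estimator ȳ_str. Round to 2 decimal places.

Var(ȳ_str) = Σₕ Wₕ²(1 − fₕ)sₕ²/nₕ with Wₕ = Nₕ/N, N = 32641.
County 4: Wₕ = 0.18320517; term = 0.18320517²·(1 − 0.04615385)·1735000/276 = 201.25385.
County 5: Wₕ = 0.60859042; term = 0.60859042²·(1 − 0.15112006)·4060000/3002 = 425.2182.
County 1: Wₕ = 0.20820441; term = 0.20820441²·(1 − 0.07386698)·1713000/502 = 136.99567.
Sum = 763.46772.

763.47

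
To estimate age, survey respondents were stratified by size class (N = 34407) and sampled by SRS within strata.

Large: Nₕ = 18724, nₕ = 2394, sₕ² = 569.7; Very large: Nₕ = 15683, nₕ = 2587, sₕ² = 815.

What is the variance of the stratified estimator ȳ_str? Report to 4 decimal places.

Var(ȳ_str) = Σₕ Wₕ²(1 − fₕ)sₕ²/nₕ with Wₕ = Nₕ/N, N = 34407.
Large: Wₕ = 0.54419159; term = 0.54419159²·(1 − 0.12785730)·569.7/2394 = 0.061462932.
Very large: Wₕ = 0.45580841; term = 0.45580841²·(1 − 0.16495568)·815/2587 = 0.054655689.
Sum = 0.11611862.

0.1161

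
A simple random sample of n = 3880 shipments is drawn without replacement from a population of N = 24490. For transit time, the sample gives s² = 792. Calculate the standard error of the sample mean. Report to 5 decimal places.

0.41447

Under SRS without replacement, Var(ȳ) = (1 − f)·s²/n with f = n/N = 3880/24490 = 0.15843201.
Var(ȳ) = (1 − 0.15843201)·792/3880 = 0.84156799·0.20412371 = 0.17178398.
SE(ȳ) = √(0.17178398) = 0.41447.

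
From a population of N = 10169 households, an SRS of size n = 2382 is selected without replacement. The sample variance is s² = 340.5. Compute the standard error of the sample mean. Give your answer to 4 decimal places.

0.3309

Under SRS without replacement, Var(ȳ) = (1 − f)·s²/n with f = n/N = 2382/10169 = 0.23424132.
Var(ȳ) = (1 − 0.23424132)·340.5/2382 = 0.76575868·0.1429471 = 0.10946298.
SE(ȳ) = √(0.10946298) = 0.3309.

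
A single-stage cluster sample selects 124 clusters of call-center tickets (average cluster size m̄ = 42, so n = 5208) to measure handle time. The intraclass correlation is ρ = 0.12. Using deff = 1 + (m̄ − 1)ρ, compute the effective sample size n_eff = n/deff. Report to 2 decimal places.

deff = 1 + (42 − 1)·0.12 = 1 + 4.92 = 5.92.
n_eff = 5208 / 5.92 = 879.73.

879.73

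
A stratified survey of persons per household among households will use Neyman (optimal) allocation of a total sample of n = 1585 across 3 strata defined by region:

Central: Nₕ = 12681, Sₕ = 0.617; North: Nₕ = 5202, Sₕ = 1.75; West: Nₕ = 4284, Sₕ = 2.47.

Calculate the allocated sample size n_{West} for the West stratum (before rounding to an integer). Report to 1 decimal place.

Neyman allocation: nₕ = n·NₕSₕ / Σⱼ NⱼSⱼ.
Σ NⱼSⱼ = 12681·0.617 + 5202·1.75 + 4284·2.47 = 27509.157.
n_{West} = 1585·4284·2.47 / 27509.157 = 609.7.

609.7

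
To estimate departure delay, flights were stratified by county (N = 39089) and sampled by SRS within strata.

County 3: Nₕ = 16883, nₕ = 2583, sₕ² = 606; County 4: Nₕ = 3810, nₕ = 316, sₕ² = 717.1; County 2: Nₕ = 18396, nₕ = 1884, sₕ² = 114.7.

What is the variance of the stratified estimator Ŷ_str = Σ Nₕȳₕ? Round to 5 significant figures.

Var(Ŷ_str) = Σₕ Nₕ²(1 − fₕ)sₕ²/nₕ.
County 3: 16883²·(1 − 2583/16883)·606/2583 = 5.6641387 × 10^7.
County 4: 3810²·(1 − 316/3810)·717.1/316 = 3.020929 × 10^7.
County 2: 18396²·(1 − 1884/18396)·114.7/1884 = 1.8492925 × 10^7.
Sum = 1.053436 × 10^8.

1.0534 × 10^8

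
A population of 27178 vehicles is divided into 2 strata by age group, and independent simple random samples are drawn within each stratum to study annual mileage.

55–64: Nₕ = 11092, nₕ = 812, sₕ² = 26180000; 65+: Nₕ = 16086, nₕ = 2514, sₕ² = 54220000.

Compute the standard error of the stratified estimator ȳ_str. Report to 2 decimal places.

106.54

Var(ȳ_str) = Σₕ Wₕ²(1 − fₕ)sₕ²/nₕ with Wₕ = Nₕ/N, N = 27178.
55–64: Wₕ = 0.40812422; term = 0.40812422²·(1 − 0.07320591)·26180000/812 = 4977.16.
65+: Wₕ = 0.59187578; term = 0.59187578²·(1 − 0.15628497)·54220000/2514 = 6374.574.
Sum = 11351.734.
SE = √(11351.734) = 106.54.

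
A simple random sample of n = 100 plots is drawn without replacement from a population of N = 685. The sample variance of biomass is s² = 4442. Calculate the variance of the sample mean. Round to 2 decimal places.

37.94

Under SRS without replacement, Var(ȳ) = (1 − f)·s²/n with f = n/N = 100/685 = 0.14598540.
Var(ȳ) = (1 − 0.14598540)·4442/100 = 0.85401460·44.42 = 37.935328.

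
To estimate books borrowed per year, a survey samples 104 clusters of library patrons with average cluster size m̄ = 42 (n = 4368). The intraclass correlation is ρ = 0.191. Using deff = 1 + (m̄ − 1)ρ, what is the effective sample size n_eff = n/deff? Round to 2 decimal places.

494.62

deff = 1 + (42 − 1)·0.191 = 1 + 7.831 = 8.831.
n_eff = 4368 / 8.831 = 494.62.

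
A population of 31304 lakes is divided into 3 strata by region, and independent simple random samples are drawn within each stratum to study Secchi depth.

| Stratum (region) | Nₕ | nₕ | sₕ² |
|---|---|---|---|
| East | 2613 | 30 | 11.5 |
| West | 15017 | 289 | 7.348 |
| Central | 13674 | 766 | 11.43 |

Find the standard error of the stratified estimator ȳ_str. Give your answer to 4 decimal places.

0.1052

Var(ȳ_str) = Σₕ Wₕ²(1 − fₕ)sₕ²/nₕ with Wₕ = Nₕ/N, N = 31304.
East: Wₕ = 0.08347176; term = 0.08347176²·(1 − 0.01148106)·11.5/30 = 0.0026402237.
West: Wₕ = 0.47971505; term = 0.47971505²·(1 − 0.01924486)·7.348/289 = 0.0057385027.
Central: Wₕ = 0.43681319; term = 0.43681319²·(1 − 0.05601872)·11.43/766 = 0.0026876476.
Sum = 0.011066374.
SE = √(0.011066374) = 0.1052.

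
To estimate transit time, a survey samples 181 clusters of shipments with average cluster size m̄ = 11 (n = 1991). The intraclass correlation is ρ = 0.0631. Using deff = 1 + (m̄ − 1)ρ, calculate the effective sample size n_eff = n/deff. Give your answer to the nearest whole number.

1221

deff = 1 + (11 − 1)·0.0631 = 1 + 0.631 = 1.631.
n_eff = 1991 / 1.631 = 1221.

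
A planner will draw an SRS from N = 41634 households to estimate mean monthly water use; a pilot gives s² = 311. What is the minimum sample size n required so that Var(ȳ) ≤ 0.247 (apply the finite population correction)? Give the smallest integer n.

Without fpc, n₀ = s²/D = 311/0.247 = 1259.1093.
With fpc, (1 − n/N)·s²/n ≤ D requires n ≥ n₀/(1 + n₀/N) = 1259.1093/(1 + 1259.1093/41634) = 1222.1487.
Rounding up, n = 1223.

1223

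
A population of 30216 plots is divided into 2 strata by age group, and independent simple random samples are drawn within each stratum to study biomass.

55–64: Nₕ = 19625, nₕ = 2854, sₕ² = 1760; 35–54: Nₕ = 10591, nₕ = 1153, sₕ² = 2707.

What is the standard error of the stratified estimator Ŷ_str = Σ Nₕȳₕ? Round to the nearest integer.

20920

Var(Ŷ_str) = Σₕ Nₕ²(1 − fₕ)sₕ²/nₕ.
55–64: 19625²·(1 − 2854/19625)·1760/2854 = 2.0296788 × 10^8.
35–54: 10591²·(1 − 1153/10591)·2707/1153 = 2.346799 × 10^8.
Sum = 4.3764778 × 10^8.
SE = √(4.3764778 × 10^8) = 20920.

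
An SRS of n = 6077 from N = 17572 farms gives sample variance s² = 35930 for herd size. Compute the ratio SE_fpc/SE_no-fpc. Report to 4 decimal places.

0.8088

f = n/N = 6077/17572 = 0.34583428.
SE_no-fpc = √(s²/n) = 2.4315544; SE_fpc = √((1−f)s²/n) = 1.9666536.
Ratio = √(1−f) = 0.80880512.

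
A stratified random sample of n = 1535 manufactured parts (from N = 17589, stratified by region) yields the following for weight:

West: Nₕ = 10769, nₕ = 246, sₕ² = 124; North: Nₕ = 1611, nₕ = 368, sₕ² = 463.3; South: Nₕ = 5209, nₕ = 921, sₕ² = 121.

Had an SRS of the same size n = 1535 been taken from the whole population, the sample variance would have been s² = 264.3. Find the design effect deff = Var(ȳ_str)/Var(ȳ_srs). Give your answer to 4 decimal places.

1.2871

Var(ȳ_str) = Σ Wₕ²(1−fₕ)sₕ²/nₕ with Wₕ = Nₕ/17589:
  West: (10769/17589)²·(1−246/10769)·124/246 = 0.18463721
  North: (1611/17589)²·(1−368/1611)·463.3/368 = 0.0081488975
  South: (5209/17589)²·(1−921/5209)·121/921 = 0.0094853329
  → Var(ȳ_str) = 0.20227144.
Var(ȳ_srs) = (1 − 1535/17589)·264.3/1535 = 0.15715597.
deff = 0.20227144 / 0.15715597 = 1.2871.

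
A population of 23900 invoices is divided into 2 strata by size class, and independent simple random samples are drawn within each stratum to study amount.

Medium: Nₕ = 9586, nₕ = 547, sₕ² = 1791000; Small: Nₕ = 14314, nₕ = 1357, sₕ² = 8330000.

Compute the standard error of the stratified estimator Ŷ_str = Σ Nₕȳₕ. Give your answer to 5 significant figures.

1.1926 × 10^6

Var(Ŷ_str) = Σₕ Nₕ²(1 − fₕ)sₕ²/nₕ.
Medium: 9586²·(1 − 547/9586)·1791000/547 = 2.837044 × 10^11.
Small: 14314²·(1 − 1357/14314)·8330000/1357 = 1.1384937 × 10^12.
Sum = 1.4221981 × 10^12.
SE = √(1.4221981 × 10^12) = 1.1926 × 10^6.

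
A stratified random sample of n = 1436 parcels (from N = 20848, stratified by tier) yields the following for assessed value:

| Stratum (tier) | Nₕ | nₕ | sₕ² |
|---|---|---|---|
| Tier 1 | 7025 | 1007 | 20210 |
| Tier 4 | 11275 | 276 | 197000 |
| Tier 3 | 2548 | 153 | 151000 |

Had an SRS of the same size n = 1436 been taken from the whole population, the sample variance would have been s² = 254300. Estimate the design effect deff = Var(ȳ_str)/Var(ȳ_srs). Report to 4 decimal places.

Var(ȳ_str) = Σ Wₕ²(1−fₕ)sₕ²/nₕ with Wₕ = Nₕ/20848:
  Tier 1: (7025/20848)²·(1−1007/7025)·20210/1007 = 1.9521202
  Tier 4: (11275/20848)²·(1−276/11275)·197000/276 = 203.65642
  Tier 3: (2548/20848)²·(1−153/2548)·151000/153 = 13.856759
  → Var(ȳ_str) = 219.4653.
Var(ȳ_srs) = (1 − 1436/20848)·254300/1436 = 164.89132.
deff = 219.4653 / 164.89132 = 1.3310.

1.3310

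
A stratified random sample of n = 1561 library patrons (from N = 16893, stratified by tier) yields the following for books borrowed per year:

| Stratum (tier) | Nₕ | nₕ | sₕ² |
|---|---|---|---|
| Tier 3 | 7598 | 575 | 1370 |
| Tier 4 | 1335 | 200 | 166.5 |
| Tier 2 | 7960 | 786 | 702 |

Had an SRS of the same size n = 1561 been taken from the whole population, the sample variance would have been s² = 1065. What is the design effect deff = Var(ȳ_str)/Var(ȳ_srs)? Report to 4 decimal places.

1.0153

Var(ȳ_str) = Σ Wₕ²(1−fₕ)sₕ²/nₕ with Wₕ = Nₕ/16893:
  Tier 3: (7598/16893)²·(1−575/7598)·1370/575 = 0.44551375
  Tier 4: (1335/16893)²·(1−200/1335)·166.5/200 = 0.0044202599
  Tier 2: (7960/16893)²·(1−786/7960)·702/786 = 0.17872094
  → Var(ȳ_str) = 0.62865495.
Var(ȳ_srs) = (1 − 1561/16893)·1065/1561 = 0.6192111.
deff = 0.62865495 / 0.6192111 = 1.0153.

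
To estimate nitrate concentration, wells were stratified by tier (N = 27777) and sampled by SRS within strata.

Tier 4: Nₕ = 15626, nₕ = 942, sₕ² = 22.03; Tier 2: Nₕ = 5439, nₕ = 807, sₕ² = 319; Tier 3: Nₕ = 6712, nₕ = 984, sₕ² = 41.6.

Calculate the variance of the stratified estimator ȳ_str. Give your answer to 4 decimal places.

Var(ȳ_str) = Σₕ Wₕ²(1 − fₕ)sₕ²/nₕ with Wₕ = Nₕ/N, N = 27777.
Tier 4: Wₕ = 0.56255175; term = 0.56255175²·(1 − 0.06028414)·22.03/942 = 0.0069548075.
Tier 2: Wₕ = 0.19580948; term = 0.19580948²·(1 − 0.14837286)·319/807 = 0.012907261.
Tier 3: Wₕ = 0.24163877; term = 0.24163877²·(1 − 0.14660310)·41.6/984 = 0.0021066021.
Sum = 0.021968671.

0.0220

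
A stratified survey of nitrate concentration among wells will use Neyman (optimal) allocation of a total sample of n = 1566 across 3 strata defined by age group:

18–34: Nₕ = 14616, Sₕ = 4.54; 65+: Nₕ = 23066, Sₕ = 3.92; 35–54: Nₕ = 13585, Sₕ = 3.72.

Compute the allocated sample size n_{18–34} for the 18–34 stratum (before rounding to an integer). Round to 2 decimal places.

Neyman allocation: nₕ = n·NₕSₕ / Σⱼ NⱼSⱼ.
Σ NⱼSⱼ = 14616·4.54 + 23066·3.92 + 13585·3.72 = 207311.56.
n_{18–34} = 1566·14616·4.54 / 207311.56 = 501.25.

501.25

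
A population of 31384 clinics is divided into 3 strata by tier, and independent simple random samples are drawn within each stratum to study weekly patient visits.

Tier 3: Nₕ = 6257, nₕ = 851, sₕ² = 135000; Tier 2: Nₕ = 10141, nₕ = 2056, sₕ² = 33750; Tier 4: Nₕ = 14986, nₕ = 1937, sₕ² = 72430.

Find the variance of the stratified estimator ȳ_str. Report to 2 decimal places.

Var(ȳ_str) = Σₕ Wₕ²(1 − fₕ)sₕ²/nₕ with Wₕ = Nₕ/N, N = 31384.
Tier 3: Wₕ = 0.19936911; term = 0.19936911²·(1 − 0.13600767)·135000/851 = 5.4479086.
Tier 2: Wₕ = 0.32312643; term = 0.32312643²·(1 − 0.20274135)·33750/2056 = 1.3664536.
Tier 4: Wₕ = 0.47750446; term = 0.47750446²·(1 − 0.12925397)·72430/1937 = 7.4239533.
Sum = 14.238316.

14.24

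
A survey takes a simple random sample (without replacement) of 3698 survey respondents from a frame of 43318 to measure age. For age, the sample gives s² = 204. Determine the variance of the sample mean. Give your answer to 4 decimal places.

0.0505

Under SRS without replacement, Var(ȳ) = (1 − f)·s²/n with f = n/N = 3698/43318 = 0.08536867.
Var(ȳ) = (1 − 0.08536867)·204/3698 = 0.91463133·0.055164954 = 0.050455595.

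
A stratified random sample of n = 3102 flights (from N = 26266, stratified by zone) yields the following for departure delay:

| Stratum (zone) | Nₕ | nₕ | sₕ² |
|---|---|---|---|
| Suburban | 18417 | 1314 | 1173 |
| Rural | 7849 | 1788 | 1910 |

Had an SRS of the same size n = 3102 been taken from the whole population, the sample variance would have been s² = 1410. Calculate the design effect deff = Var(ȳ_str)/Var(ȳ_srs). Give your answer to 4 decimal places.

1.2005

Var(ȳ_str) = Σ Wₕ²(1−fₕ)sₕ²/nₕ with Wₕ = Nₕ/26266:
  Suburban: (18417/26266)²·(1−1314/18417)·1173/1314 = 0.40757351
  Rural: (7849/26266)²·(1−1788/7849)·1910/1788 = 0.073660826
  → Var(ȳ_str) = 0.48123434.
Var(ȳ_srs) = (1 − 3102/26266)·1410/3102 = 0.40086389.
deff = 0.48123434 / 0.40086389 = 1.2005.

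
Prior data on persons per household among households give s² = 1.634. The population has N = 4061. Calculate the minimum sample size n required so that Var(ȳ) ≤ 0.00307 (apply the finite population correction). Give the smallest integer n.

Without fpc, n₀ = s²/D = 1.634/0.00307 = 532.2476.
With fpc, (1 − n/N)·s²/n ≤ D requires n ≥ n₀/(1 + n₀/N) = 532.2476/(1 + 532.2476/4061) = 470.5728.
Rounding up, n = 471.

471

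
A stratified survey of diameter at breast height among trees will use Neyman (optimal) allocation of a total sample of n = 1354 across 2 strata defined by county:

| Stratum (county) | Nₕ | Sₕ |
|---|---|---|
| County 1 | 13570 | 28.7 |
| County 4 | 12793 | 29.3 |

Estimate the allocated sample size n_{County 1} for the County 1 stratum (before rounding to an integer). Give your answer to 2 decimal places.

689.95

Neyman allocation: nₕ = n·NₕSₕ / Σⱼ NⱼSⱼ.
Σ NⱼSⱼ = 13570·28.7 + 12793·29.3 = 764293.9.
n_{County 1} = 1354·13570·28.7 / 764293.9 = 689.95.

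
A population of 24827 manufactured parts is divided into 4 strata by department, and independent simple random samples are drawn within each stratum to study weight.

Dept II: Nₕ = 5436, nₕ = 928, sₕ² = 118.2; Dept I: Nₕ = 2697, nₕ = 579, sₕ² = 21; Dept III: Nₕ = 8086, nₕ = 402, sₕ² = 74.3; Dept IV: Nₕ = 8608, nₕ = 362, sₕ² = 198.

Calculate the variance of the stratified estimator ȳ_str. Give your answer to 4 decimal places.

0.0870

Var(ȳ_str) = Σₕ Wₕ²(1 − fₕ)sₕ²/nₕ with Wₕ = Nₕ/N, N = 24827.
Dept II: Wₕ = 0.21895517; term = 0.21895517²·(1 − 0.17071376)·118.2/928 = 0.0050638912.
Dept I: Wₕ = 0.10863173; term = 0.10863173²·(1 − 0.21468298)·21/579 = 3.3612371 × 10^-4.
Dept III: Wₕ = 0.32569380; term = 0.32569380²·(1 − 0.04971556)·74.3/402 = 0.018630966.
Dept IV: Wₕ = 0.34671930; term = 0.34671930²·(1 − 0.04205390)·198/362 = 0.062987406.
Sum = 0.087018387.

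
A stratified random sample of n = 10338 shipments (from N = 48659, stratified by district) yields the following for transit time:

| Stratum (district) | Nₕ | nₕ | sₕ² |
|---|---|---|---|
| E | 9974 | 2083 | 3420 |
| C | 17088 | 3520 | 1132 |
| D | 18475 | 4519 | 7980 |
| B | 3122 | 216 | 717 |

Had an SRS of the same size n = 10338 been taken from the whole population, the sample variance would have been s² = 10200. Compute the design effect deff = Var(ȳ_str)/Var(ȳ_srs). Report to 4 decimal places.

0.3746

Var(ȳ_str) = Σ Wₕ²(1−fₕ)sₕ²/nₕ with Wₕ = Nₕ/48659:
  E: (9974/48659)²·(1−2083/9974)·3420/2083 = 0.05457728
  C: (17088/48659)²·(1−3520/17088)·1132/3520 = 0.031490857
  D: (18475/48659)²·(1−4519/18475)·7980/4519 = 0.19230014
  B: (3122/48659)²·(1−216/3122)·717/216 = 0.012719427
  → Var(ȳ_str) = 0.2910877.
Var(ȳ_srs) = (1 − 10338/48659)·10200/10338 = 0.77702913.
deff = 0.2910877 / 0.77702913 = 0.3746.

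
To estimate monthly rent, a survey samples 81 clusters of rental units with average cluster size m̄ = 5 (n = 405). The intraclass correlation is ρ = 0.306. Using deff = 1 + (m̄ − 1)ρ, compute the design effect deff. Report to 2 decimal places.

deff = 1 + (5 − 1)·0.306 = 1 + 1.224 = 2.224.

2.22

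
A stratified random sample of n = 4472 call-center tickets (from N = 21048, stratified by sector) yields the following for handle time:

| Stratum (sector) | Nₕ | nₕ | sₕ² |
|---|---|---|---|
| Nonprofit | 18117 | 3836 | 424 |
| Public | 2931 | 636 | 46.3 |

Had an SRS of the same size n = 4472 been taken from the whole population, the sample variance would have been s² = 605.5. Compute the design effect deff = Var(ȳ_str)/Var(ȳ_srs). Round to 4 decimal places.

Var(ȳ_str) = Σ Wₕ²(1−fₕ)sₕ²/nₕ with Wₕ = Nₕ/21048:
  Nonprofit: (18117/21048)²·(1−3836/18117)·424/3836 = 0.064552117
  Public: (2931/21048)²·(1−636/2931)·46.3/636 = 0.0011053523
  → Var(ȳ_str) = 0.065657469.
Var(ȳ_srs) = (1 − 4472/21048)·605.5/4472 = 0.10663045.
deff = 0.065657469 / 0.10663045 = 0.6157.

0.6157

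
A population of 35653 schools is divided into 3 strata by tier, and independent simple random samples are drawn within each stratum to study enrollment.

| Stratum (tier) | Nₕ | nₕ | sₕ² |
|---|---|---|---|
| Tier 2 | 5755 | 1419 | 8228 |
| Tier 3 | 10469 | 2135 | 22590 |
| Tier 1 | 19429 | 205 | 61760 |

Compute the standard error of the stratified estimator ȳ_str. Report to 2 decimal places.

9.45

Var(ȳ_str) = Σₕ Wₕ²(1 − fₕ)sₕ²/nₕ with Wₕ = Nₕ/N, N = 35653.
Tier 2: Wₕ = 0.16141699; term = 0.16141699²·(1 − 0.24656820)·8228/1419 = 0.11382937.
Tier 3: Wₕ = 0.29363588; term = 0.29363588²·(1 − 0.20393543)·22590/2135 = 0.7262479.
Tier 1: Wₕ = 0.54494713; term = 0.54494713²·(1 − 0.01055124)·61760/205 = 88.522868.
Sum = 89.362945.
SE = √(89.362945) = 9.45.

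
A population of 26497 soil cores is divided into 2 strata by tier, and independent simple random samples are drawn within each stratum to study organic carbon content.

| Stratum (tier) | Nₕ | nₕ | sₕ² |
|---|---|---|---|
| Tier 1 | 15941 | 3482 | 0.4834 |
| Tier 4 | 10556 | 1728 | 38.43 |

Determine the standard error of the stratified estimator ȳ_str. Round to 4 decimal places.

Var(ȳ_str) = Σₕ Wₕ²(1 − fₕ)sₕ²/nₕ with Wₕ = Nₕ/N, N = 26497.
Tier 1: Wₕ = 0.60161528; term = 0.60161528²·(1 − 0.21843046)·0.4834/3482 = 3.9272018 × 10^-5.
Tier 4: Wₕ = 0.39838472; term = 0.39838472²·(1 − 0.16369837)·38.43/1728 = 0.0029518545.
Sum = 0.0029911265.
SE = √(0.0029911265) = 0.0547.

0.0547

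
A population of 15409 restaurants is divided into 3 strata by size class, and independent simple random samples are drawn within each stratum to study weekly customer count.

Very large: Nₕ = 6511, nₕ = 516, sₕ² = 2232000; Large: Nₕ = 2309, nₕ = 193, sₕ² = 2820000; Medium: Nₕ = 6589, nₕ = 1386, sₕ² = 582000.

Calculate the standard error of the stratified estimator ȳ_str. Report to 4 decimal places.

Var(ȳ_str) = Σₕ Wₕ²(1 − fₕ)sₕ²/nₕ with Wₕ = Nₕ/N, N = 15409.
Very large: Wₕ = 0.42254527; term = 0.42254527²·(1 − 0.07925050)·2232000/516 = 711.10292.
Large: Wₕ = 0.14984749; term = 0.14984749²·(1 − 0.08358597)·2820000/193 = 300.66473.
Medium: Wₕ = 0.42760724; term = 0.42760724²·(1 − 0.21035058)·582000/1386 = 60.629527.
Sum = 1072.3972.
SE = √(1072.3972) = 32.7475.

32.7475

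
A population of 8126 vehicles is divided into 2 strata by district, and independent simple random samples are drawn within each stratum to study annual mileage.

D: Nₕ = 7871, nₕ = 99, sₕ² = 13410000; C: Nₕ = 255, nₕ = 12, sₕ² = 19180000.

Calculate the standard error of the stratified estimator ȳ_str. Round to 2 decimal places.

Var(ȳ_str) = Σₕ Wₕ²(1 − fₕ)sₕ²/nₕ with Wₕ = Nₕ/N, N = 8126.
D: Wₕ = 0.96861925; term = 0.96861925²·(1 − 0.01257782)·13410000/99 = 125488.13.
C: Wₕ = 0.03138075; term = 0.03138075²·(1 − 0.04705882)·19180000/12 = 1499.8926.
Sum = 126988.02.
SE = √(126988.02) = 356.35.

356.35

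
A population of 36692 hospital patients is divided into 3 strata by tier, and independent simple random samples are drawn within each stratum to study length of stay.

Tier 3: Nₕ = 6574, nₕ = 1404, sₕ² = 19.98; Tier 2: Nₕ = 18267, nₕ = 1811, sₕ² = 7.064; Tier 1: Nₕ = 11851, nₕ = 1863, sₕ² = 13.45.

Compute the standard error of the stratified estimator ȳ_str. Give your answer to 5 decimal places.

Var(ȳ_str) = Σₕ Wₕ²(1 − fₕ)sₕ²/nₕ with Wₕ = Nₕ/N, N = 36692.
Tier 3: Wₕ = 0.17916712; term = 0.17916712²·(1 − 0.21356860)·19.98/1404 = 3.592575 × 10^-4.
Tier 2: Wₕ = 0.49784694; term = 0.49784694²·(1 − 0.09914053)·7.064/1811 = 8.7092544 × 10^-4.
Tier 1: Wₕ = 0.32298594; term = 0.32298594²·(1 − 0.15720192)·13.45/1863 = 6.3474632 × 10^-4.
Sum = 0.0018649293.
SE = √(0.0018649293) = 0.04318.

0.04318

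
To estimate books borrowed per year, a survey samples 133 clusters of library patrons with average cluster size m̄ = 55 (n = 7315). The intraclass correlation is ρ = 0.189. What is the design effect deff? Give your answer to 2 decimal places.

deff = 1 + (55 − 1)·0.189 = 1 + 10.206 = 11.206.

11.21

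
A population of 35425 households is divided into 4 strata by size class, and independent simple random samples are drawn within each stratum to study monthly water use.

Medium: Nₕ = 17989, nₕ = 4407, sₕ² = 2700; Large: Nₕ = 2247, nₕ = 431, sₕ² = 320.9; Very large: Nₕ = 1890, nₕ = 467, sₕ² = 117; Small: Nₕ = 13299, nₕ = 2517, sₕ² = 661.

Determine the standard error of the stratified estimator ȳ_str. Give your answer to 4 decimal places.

Var(ȳ_str) = Σₕ Wₕ²(1 − fₕ)sₕ²/nₕ with Wₕ = Nₕ/N, N = 35425.
Medium: Wₕ = 0.50780522; term = 0.50780522²·(1 − 0.24498305)·2700/4407 = 0.11928113.
Large: Wₕ = 0.06342978; term = 0.06342978²·(1 − 0.19181130)·320.9/431 = 0.0024209825.
Very large: Wₕ = 0.05335215; term = 0.05335215²·(1 − 0.24708995)·117/467 = 5.369279 × 10^-4.
Small: Wₕ = 0.37541284; term = 0.37541284²·(1 − 0.18926235)·661/2517 = 0.030006603.
Sum = 0.15224564.
SE = √(0.15224564) = 0.3902.

0.3902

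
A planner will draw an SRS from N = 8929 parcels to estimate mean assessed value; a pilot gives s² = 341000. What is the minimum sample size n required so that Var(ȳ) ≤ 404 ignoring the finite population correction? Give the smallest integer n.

845

Without fpc, n₀ = s²/D = 341000/404 = 844.0594.
Rounding up, n = 845.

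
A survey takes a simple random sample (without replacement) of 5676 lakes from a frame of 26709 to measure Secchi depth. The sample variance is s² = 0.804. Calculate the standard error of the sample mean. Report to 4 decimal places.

Under SRS without replacement, Var(ȳ) = (1 − f)·s²/n with f = n/N = 5676/26709 = 0.21251264.
Var(ȳ) = (1 − 0.21251264)·0.804/5676 = 0.78748736·1.4164905 × 10^-4 = 1.1154684 × 10^-4.
SE(ȳ) = √(1.1154684 × 10^-4) = 0.0106.

0.0106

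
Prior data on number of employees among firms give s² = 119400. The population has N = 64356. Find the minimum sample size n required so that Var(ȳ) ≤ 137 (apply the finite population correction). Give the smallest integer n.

Without fpc, n₀ = s²/D = 119400/137 = 871.5328.
With fpc, (1 − n/N)·s²/n ≤ D requires n ≥ n₀/(1 + n₀/N) = 871.5328/(1 + 871.5328/64356) = 859.8879.
Rounding up, n = 860.

860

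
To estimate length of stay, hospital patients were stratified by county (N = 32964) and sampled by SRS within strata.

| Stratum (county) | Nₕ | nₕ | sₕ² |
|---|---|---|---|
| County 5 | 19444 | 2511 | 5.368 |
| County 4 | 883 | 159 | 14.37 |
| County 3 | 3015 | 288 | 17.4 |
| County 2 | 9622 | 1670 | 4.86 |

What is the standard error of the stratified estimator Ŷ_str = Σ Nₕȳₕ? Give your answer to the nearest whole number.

Var(Ŷ_str) = Σₕ Nₕ²(1 − fₕ)sₕ²/nₕ.
County 5: 19444²·(1 − 2511/19444)·5.368/2511 = 703858.43.
County 4: 883²·(1 − 159/883)·14.37/159 = 57777.522.
County 3: 3015²·(1 − 288/3015)·17.4/288 = 496740.09.
County 2: 9622²·(1 − 1670/9622)·4.86/1670 = 222669.9.
Sum = 1.4810459 × 10^6.
SE = √(1.4810459 × 10^6) = 1217.

1217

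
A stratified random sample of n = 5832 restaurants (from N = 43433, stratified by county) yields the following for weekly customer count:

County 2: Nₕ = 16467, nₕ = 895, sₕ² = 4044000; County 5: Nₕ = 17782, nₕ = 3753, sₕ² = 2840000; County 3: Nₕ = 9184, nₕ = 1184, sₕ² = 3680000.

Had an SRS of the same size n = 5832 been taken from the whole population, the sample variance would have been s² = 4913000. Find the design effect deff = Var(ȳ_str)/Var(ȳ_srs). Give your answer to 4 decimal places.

Var(ȳ_str) = Σ Wₕ²(1−fₕ)sₕ²/nₕ with Wₕ = Nₕ/43433:
  County 2: (16467/43433)²·(1−895/16467)·4044000/895 = 614.1965
  County 5: (17782/43433)²·(1−3753/17782)·2840000/3753 = 100.07082
  County 3: (9184/43433)²·(1−1184/9184)·3680000/1184 = 121.05377
  → Var(ȳ_str) = 835.32109.
Var(ȳ_srs) = (1 − 5832/43433)·4913000/5832 = 729.30437.
deff = 835.32109 / 729.30437 = 1.1454.

1.1454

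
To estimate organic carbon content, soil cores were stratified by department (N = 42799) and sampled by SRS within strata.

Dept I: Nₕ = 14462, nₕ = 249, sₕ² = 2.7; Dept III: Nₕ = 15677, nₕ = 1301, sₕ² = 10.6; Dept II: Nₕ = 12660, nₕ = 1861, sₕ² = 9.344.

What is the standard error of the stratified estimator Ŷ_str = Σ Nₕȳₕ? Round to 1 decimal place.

Var(Ŷ_str) = Σₕ Nₕ²(1 − fₕ)sₕ²/nₕ.
Dept I: 14462²·(1 − 249/14462)·2.7/249 = 2.2288381 × 10^6.
Dept III: 15677²·(1 − 1301/15677)·10.6/1301 = 1.8362406 × 10^6.
Dept II: 12660²·(1 − 1861/12660)·9.344/1861 = 686441.77.
Sum = 4.7515205 × 10^6.
SE = √(4.7515205 × 10^6) = 2179.8.

2179.8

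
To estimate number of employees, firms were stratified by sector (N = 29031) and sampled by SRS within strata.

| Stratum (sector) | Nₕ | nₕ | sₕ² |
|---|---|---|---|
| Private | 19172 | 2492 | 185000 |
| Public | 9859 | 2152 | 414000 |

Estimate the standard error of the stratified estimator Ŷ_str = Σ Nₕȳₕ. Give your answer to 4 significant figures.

Var(Ŷ_str) = Σₕ Nₕ²(1 − fₕ)sₕ²/nₕ.
Private: 19172²·(1 − 2492/19172)·185000/2492 = 2.3740352 × 10^10.
Public: 9859²·(1 − 2152/9859)·414000/2152 = 1.4617608 × 10^10.
Sum = 3.835796 × 10^10.
SE = √(3.835796 × 10^10) = 195900.

195900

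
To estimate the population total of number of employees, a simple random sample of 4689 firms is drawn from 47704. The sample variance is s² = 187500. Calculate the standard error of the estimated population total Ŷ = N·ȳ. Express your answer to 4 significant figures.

286400

Var(Ŷ) = N²·Var(ȳ) = N²·(1 − n/N)·s²/n.
f = 4689/47704 = 0.09829364; Var(ȳ) = 0.90170636·187500/4689 = 36.056716.
Var(Ŷ) = 47704² · 36.056716 = 8.2053245 × 10^10.
SE(Ŷ) = √(8.2053245 × 10^10) = 286400.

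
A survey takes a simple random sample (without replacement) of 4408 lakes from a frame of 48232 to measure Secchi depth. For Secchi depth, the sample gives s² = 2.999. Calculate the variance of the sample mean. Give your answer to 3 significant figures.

6.18 × 10^-4

Under SRS without replacement, Var(ȳ) = (1 − f)·s²/n with f = n/N = 4408/48232 = 0.09139161.
Var(ȳ) = (1 − 0.09139161)·2.999/4408 = 0.90860839·6.803539 × 10^-4 = 6.1817527 × 10^-4.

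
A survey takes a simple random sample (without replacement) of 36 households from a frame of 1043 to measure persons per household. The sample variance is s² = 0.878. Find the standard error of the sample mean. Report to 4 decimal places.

Under SRS without replacement, Var(ȳ) = (1 − f)·s²/n with f = n/N = 36/1043 = 0.03451582.
Var(ȳ) = (1 − 0.03451582)·0.878/36 = 0.96548418·0.024388889 = 0.023547086.
SE(ȳ) = √(0.023547086) = 0.1535.

0.1535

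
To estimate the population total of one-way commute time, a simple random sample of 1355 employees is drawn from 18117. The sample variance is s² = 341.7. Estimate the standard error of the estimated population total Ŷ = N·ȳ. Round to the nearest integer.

Var(Ŷ) = N²·Var(ȳ) = N²·(1 − n/N)·s²/n.
f = 1355/18117 = 0.07479163; Var(ȳ) = 0.92520837·341.7/1355 = 0.23331638.
Var(Ŷ) = 18117² · 0.23331638 = 7.658043 × 10^7.
SE(Ŷ) = √(7.658043 × 10^7) = 8751.

8751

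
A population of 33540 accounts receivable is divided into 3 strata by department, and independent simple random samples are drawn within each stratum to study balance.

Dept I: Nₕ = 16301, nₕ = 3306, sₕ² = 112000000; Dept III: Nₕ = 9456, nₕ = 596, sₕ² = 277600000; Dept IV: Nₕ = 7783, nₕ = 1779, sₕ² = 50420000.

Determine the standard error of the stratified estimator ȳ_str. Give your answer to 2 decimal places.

205.54

Var(ȳ_str) = Σₕ Wₕ²(1 − fₕ)sₕ²/nₕ with Wₕ = Nₕ/N, N = 33540.
Dept I: Wₕ = 0.48601670; term = 0.48601670²·(1 − 0.20280964)·112000000/3306 = 6379.3964.
Dept III: Wₕ = 0.28193202; term = 0.28193202²·(1 − 0.06302876)·277600000/596 = 34688.72.
Dept IV: Wₕ = 0.23205128; term = 0.23205128²·(1 − 0.22857510)·50420000/1779 = 1177.3037.
Sum = 42245.42.
SE = √(42245.42) = 205.54.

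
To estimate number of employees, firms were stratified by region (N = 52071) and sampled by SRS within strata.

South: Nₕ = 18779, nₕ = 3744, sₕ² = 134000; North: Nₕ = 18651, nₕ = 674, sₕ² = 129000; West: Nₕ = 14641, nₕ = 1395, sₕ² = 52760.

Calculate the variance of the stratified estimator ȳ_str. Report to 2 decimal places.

30.10

Var(ȳ_str) = Σₕ Wₕ²(1 − fₕ)sₕ²/nₕ with Wₕ = Nₕ/N, N = 52071.
South: Wₕ = 0.36064220; term = 0.36064220²·(1 − 0.19937164)·134000/3744 = 3.7269453.
North: Wₕ = 0.35818402; term = 0.35818402²·(1 − 0.03613747)·129000/674 = 23.667769.
West: Wₕ = 0.28117378; term = 0.28117378²·(1 − 0.09528038)·52760/1395 = 2.705168.
Sum = 30.099882.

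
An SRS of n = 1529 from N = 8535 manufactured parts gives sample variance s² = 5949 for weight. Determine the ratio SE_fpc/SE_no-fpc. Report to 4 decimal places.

0.9060

f = n/N = 1529/8535 = 0.17914470.
SE_no-fpc = √(s²/n) = 1.9725056; SE_fpc = √((1−f)s²/n) = 1.7871111.
Ratio = √(1−f) = 0.90601065.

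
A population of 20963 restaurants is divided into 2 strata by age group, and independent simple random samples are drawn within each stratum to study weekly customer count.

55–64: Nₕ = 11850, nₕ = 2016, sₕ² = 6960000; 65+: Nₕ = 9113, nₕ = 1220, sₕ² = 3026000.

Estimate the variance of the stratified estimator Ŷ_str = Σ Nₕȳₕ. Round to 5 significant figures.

5.8072 × 10^11

Var(Ŷ_str) = Σₕ Nₕ²(1 − fₕ)sₕ²/nₕ.
55–64: 11850²·(1 − 2016/11850)·6960000/2016 = 4.0231596 × 10^11.
65+: 9113²·(1 − 1220/9113)·3026000/1220 = 1.7840728 × 10^11.
Sum = 5.8072324 × 10^11.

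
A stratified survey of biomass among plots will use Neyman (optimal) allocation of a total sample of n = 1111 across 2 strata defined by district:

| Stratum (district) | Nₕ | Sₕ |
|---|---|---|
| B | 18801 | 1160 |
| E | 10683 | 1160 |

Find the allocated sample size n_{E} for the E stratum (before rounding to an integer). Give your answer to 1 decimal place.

Neyman allocation: nₕ = n·NₕSₕ / Σⱼ NⱼSⱼ.
Σ NⱼSⱼ = 18801·1160 + 10683·1160 = 3.420144 × 10^7.
n_{E} = 1111·10683·1160 / (3.420144 × 10^7) = 402.6.

402.6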